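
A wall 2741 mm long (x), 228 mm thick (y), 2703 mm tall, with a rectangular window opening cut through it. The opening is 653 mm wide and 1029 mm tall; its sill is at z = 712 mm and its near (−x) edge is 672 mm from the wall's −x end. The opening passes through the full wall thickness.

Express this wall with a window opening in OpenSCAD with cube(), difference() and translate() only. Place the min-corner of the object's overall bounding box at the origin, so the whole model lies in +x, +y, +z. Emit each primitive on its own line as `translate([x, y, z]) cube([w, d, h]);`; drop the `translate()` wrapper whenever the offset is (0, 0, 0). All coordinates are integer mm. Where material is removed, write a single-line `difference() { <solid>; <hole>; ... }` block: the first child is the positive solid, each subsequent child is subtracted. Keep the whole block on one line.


difference() { cube([2741, 228, 2703]); translate([672, 0, 712]) cube([653, 228, 1029]); }


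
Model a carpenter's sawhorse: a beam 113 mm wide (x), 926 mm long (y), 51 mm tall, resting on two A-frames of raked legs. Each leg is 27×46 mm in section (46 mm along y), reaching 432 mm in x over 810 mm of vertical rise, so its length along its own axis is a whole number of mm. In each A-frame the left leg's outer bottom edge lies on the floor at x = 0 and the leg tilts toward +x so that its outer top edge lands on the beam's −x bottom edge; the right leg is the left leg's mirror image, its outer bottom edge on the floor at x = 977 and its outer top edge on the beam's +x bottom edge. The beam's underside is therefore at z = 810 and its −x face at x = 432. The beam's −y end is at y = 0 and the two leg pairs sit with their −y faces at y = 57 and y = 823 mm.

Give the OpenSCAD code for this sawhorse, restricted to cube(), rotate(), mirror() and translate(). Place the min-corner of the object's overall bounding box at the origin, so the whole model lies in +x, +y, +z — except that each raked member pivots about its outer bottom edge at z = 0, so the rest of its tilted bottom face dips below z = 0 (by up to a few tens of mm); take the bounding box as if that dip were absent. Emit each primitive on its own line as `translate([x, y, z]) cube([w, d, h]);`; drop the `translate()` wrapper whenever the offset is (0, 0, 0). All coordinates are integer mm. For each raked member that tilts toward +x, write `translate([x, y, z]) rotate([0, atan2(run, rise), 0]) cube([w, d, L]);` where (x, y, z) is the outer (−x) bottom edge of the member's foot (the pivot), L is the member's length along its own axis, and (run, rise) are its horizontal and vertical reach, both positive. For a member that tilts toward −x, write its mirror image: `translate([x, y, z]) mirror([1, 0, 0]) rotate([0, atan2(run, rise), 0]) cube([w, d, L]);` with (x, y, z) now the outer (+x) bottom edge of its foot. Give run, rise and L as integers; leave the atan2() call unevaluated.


translate([432, 0, 810]) cube([113, 926, 51]);
translate([0, 57, 0]) rotate([0, atan2(432, 810), 0]) cube([27, 46, 918]);
translate([977, 57, 0]) mirror([1, 0, 0]) rotate([0, atan2(432, 810), 0]) cube([27, 46, 918]);
translate([0, 823, 0]) rotate([0, atan2(432, 810), 0]) cube([27, 46, 918]);
translate([977, 823, 0]) mirror([1, 0, 0]) rotate([0, atan2(432, 810), 0]) cube([27, 46, 918]);


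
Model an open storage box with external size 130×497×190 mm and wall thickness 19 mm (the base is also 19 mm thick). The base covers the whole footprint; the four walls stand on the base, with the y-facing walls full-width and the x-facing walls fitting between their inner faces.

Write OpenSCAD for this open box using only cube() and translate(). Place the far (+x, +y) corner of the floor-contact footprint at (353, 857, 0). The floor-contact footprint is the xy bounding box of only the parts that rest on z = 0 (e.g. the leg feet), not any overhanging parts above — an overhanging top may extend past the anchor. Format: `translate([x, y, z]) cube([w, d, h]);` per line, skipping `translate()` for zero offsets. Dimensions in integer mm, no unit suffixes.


translate([223, 360, 0]) cube([130, 497, 19]);
translate([223, 360, 19]) cube([130, 19, 171]);
translate([223, 838, 19]) cube([130, 19, 171]);
translate([223, 379, 19]) cube([19, 459, 171]);
translate([334, 379, 19]) cube([19, 459, 171]);


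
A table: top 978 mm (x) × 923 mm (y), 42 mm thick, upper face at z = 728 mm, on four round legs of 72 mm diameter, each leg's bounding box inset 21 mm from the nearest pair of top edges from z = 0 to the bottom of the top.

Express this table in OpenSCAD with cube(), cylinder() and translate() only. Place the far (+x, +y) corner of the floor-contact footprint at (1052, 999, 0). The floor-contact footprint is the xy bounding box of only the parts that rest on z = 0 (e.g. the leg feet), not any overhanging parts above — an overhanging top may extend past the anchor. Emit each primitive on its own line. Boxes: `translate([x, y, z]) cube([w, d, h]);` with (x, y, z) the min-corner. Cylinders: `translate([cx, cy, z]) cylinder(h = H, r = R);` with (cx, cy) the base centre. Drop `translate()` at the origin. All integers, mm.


translate([95, 97, 686]) cube([978, 923, 42]);
translate([152, 154, 0]) cylinder(h = 686, r = 36);
translate([1016, 154, 0]) cylinder(h = 686, r = 36);
translate([152, 963, 0]) cylinder(h = 686, r = 36);
translate([1016, 963, 0]) cylinder(h = 686, r = 36);


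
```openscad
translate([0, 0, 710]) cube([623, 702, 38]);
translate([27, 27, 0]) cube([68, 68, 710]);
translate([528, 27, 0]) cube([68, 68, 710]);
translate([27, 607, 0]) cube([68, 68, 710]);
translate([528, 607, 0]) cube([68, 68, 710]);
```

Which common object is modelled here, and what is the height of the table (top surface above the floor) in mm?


A table. The table height is 748 mm.

A 623×702×38 slab sits at z = 710 on four 68 mm square posts — a table. The top surface is at 710 + 38 = 748 mm.


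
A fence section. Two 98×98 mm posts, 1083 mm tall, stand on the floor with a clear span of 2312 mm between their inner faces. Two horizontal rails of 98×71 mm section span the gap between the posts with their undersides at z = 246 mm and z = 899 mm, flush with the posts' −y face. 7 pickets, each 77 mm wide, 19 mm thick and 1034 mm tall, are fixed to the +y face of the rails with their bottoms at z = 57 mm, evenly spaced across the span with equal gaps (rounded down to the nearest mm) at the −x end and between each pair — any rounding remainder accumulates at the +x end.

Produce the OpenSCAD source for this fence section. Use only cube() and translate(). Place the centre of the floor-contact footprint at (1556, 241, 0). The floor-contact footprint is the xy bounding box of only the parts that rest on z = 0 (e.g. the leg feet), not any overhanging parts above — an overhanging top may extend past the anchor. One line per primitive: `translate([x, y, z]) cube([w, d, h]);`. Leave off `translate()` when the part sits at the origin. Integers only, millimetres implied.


translate([302, 192, 0]) cube([98, 98, 1083]);
translate([2712, 192, 0]) cube([98, 98, 1083]);
translate([400, 192, 246]) cube([2312, 98, 71]);
translate([400, 192, 899]) cube([2312, 98, 71]);
translate([621, 290, 57]) cube([77, 19, 1034]);
translate([919, 290, 57]) cube([77, 19, 1034]);
translate([1217, 290, 57]) cube([77, 19, 1034]);
translate([1515, 290, 57]) cube([77, 19, 1034]);
translate([1813, 290, 57]) cube([77, 19, 1034]);
translate([2111, 290, 57]) cube([77, 19, 1034]);
translate([2409, 290, 57]) cube([77, 19, 1034]);


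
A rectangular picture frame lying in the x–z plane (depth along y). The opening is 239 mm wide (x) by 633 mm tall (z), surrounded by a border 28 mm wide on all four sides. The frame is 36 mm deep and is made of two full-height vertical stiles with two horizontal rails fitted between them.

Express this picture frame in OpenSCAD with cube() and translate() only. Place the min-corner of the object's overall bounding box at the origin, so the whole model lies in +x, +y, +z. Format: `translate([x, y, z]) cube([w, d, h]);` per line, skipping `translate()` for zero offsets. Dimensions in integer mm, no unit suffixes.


cube([28, 36, 689]);
translate([267, 0, 0]) cube([28, 36, 689]);
translate([28, 0, 0]) cube([239, 36, 28]);
translate([28, 0, 661]) cube([239, 36, 28]);


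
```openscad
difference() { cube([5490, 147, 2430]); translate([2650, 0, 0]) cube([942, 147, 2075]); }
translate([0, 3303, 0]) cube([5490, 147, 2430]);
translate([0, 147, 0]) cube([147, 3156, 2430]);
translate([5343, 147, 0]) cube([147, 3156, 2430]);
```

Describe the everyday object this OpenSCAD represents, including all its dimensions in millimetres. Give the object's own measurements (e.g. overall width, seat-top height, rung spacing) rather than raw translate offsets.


A single room: four walls, each 2430 mm tall and 147 mm thick, enclosing an outside footprint 5490×3450 mm (x × y), no floor or roof. The front and back walls (−y and +y sides) run the full x-width; the side walls fit between their inner faces. A door opening 942 mm wide and 2075 mm tall is cut through the front wall from the floor up, its −x edge 2650 mm from the wall's −x end.


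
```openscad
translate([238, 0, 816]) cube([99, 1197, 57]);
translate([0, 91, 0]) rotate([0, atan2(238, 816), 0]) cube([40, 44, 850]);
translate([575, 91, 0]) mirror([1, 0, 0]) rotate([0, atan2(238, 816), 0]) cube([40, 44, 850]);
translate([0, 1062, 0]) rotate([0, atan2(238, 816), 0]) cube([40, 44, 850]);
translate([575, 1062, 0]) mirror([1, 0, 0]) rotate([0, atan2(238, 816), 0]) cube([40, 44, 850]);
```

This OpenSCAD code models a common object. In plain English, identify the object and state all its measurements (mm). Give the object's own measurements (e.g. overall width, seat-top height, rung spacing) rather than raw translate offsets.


A sawhorse. A 99×1197×57 mm beam (x, y, z) sits on two A-frame leg pairs. Each pair is two raked legs of 40×44 mm section (44 mm along y) splaying symmetrically in x. Each leg rises 816 mm vertically over 238 mm of horizontal reach and is 850 mm long along its own axis. Every leg's outer bottom edge rests on the floor and its outer top edge meets a bottom edge of the beam — the left legs (tilting toward +x) meet the beam's −x bottom edge, the right legs (their mirror images, tilting toward −x) meet its +x bottom edge — so the leg tops tuck under the beam, the beam's underside is 816 mm above the floor, and the feet are 575 mm apart outside-to-outside with the beam centred between them. The two leg pairs are set in 91 mm from either end of the beam.


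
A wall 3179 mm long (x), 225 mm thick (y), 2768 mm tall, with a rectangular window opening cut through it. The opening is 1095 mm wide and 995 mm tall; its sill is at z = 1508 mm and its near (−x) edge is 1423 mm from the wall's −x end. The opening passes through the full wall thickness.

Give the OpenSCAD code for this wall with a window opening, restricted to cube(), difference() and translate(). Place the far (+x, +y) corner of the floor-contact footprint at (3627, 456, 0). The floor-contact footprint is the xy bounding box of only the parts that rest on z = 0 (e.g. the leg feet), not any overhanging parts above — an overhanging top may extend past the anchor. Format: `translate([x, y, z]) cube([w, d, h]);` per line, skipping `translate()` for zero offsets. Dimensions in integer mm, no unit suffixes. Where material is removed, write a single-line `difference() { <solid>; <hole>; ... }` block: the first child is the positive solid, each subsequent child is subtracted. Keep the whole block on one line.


difference() { translate([448, 231, 0]) cube([3179, 225, 2768]); translate([1871, 231, 1508]) cube([1095, 225, 995]); }


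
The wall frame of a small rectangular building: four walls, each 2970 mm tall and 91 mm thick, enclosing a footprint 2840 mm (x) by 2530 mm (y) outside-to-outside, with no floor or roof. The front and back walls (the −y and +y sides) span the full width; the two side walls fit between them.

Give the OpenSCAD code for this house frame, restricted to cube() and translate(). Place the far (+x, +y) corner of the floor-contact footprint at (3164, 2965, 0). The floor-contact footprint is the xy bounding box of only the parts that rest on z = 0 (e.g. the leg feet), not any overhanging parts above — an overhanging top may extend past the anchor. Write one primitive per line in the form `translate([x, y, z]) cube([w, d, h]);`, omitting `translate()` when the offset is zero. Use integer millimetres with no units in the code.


translate([324, 435, 0]) cube([2840, 91, 2970]);
translate([324, 2874, 0]) cube([2840, 91, 2970]);
translate([324, 526, 0]) cube([91, 2348, 2970]);
translate([3073, 526, 0]) cube([91, 2348, 2970]);


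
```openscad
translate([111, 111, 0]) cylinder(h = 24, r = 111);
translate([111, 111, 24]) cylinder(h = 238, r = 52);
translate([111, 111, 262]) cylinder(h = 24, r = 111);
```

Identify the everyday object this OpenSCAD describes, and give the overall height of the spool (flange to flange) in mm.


A spool. The overall height is 286 mm.

Three coaxial cylinders, large–small–large — a spool. Two 24 mm flanges and a 238 mm core give 24 + 238 + 24 = 286 mm.


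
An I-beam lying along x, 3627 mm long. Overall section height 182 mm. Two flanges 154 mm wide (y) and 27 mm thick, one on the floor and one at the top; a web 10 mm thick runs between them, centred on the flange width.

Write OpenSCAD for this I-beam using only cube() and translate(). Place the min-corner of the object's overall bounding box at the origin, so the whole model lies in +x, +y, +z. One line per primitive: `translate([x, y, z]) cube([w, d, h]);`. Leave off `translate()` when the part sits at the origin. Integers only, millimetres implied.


cube([3627, 154, 27]);
translate([0, 72, 27]) cube([3627, 10, 128]);
translate([0, 0, 155]) cube([3627, 154, 27]);


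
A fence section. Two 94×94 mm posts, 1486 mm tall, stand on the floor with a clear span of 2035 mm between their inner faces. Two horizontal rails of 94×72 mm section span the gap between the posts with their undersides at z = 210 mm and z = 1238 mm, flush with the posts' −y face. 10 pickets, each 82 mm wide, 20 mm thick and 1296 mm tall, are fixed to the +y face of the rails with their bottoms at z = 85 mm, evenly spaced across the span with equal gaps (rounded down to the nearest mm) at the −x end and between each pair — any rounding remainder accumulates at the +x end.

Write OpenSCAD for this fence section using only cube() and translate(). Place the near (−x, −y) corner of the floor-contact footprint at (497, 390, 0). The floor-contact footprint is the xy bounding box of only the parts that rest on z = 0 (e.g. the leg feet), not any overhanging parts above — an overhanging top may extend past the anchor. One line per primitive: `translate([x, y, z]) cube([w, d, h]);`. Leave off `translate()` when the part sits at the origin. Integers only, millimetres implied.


translate([497, 390, 0]) cube([94, 94, 1486]);
translate([2626, 390, 0]) cube([94, 94, 1486]);
translate([591, 390, 210]) cube([2035, 94, 72]);
translate([591, 390, 1238]) cube([2035, 94, 72]);
translate([701, 484, 85]) cube([82, 20, 1296]);
translate([893, 484, 85]) cube([82, 20, 1296]);
translate([1085, 484, 85]) cube([82, 20, 1296]);
translate([1277, 484, 85]) cube([82, 20, 1296]);
translate([1469, 484, 85]) cube([82, 20, 1296]);
translate([1661, 484, 85]) cube([82, 20, 1296]);
translate([1853, 484, 85]) cube([82, 20, 1296]);
translate([2045, 484, 85]) cube([82, 20, 1296]);
translate([2237, 484, 85]) cube([82, 20, 1296]);
translate([2429, 484, 85]) cube([82, 20, 1296]);


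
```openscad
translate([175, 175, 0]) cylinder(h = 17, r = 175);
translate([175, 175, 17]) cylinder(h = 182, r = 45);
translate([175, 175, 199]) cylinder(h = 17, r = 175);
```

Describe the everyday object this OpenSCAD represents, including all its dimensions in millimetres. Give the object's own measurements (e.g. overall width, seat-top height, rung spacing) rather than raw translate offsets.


A spool: two coaxial disc flanges of radius 175 mm and thickness 17 mm, joined by a core cylinder of radius 45 mm and height 182 mm. The lower flange rests on z = 0 and the three cylinders share a vertical axis.


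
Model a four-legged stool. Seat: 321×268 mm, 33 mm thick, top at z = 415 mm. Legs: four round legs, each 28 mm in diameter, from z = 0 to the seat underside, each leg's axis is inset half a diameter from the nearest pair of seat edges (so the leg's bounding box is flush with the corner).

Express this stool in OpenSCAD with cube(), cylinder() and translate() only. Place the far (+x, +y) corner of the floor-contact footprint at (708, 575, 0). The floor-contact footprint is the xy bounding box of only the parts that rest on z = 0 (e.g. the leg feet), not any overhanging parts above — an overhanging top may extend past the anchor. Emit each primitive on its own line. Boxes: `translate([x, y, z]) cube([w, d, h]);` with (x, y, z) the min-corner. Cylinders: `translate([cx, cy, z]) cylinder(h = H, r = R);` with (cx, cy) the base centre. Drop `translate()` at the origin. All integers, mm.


// leg_h = 415 - 33 = 382
translate([387, 307, 382]) cube([321, 268, 33]);
translate([401, 321, 0]) cylinder(h = 382, r = 14);
translate([694, 321, 0]) cylinder(h = 382, r = 14);
translate([401, 561, 0]) cylinder(h = 382, r = 14);
translate([694, 561, 0]) cylinder(h = 382, r = 14);


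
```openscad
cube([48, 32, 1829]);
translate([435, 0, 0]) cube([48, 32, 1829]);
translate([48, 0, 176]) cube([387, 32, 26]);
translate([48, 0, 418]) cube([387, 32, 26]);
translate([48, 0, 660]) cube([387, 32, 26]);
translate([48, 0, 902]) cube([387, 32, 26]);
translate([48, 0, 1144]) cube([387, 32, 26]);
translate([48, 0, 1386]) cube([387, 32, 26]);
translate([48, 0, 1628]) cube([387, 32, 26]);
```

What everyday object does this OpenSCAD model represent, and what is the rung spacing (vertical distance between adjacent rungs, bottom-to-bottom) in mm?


A ladder. The rung spacing is 242 mm.

Two tall 48×32 posts with 7 short bars between them — a ladder. Adjacent rungs sit at z = 176 and z = 418, so the spacing is 418 − 176 = 242 mm.


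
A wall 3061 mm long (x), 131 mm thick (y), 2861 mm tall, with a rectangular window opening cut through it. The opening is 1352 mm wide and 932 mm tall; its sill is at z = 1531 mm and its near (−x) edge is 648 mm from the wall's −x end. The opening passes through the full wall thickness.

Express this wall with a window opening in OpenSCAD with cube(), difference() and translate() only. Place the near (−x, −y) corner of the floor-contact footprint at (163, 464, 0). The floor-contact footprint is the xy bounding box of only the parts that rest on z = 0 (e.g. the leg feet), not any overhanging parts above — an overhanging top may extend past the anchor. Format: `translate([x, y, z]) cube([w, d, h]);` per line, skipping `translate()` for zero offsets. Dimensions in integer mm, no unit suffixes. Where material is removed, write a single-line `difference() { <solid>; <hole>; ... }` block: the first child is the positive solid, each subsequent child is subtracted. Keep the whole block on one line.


difference() { translate([163, 464, 0]) cube([3061, 131, 2861]); translate([811, 464, 1531]) cube([1352, 131, 932]); }


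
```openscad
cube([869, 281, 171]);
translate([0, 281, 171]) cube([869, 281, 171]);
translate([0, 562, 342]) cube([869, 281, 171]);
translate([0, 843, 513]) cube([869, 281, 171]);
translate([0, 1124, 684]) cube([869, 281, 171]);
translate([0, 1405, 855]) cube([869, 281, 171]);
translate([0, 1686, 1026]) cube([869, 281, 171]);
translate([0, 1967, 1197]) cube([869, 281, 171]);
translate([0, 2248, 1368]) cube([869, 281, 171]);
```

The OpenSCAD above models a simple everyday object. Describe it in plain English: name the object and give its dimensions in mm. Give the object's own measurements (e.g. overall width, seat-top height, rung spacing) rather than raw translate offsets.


A straight staircase of 9 solid steps. Each step is 869 mm wide (x), 281 mm deep (y, the going) and 171 mm tall (the rise). The first step rests on the floor; each subsequent step sits one going further in +y and one rise higher in +z, directly behind and above the previous step with no overlap.


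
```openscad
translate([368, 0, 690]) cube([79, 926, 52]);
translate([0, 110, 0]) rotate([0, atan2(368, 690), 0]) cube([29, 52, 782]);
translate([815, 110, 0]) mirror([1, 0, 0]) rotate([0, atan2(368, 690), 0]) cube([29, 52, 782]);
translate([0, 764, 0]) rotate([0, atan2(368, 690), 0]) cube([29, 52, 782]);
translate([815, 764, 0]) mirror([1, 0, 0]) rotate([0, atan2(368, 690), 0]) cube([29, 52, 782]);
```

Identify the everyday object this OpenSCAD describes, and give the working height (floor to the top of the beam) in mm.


A sawhorse. The overall height is 742 mm.

A beam across two mirrored pairs of raked legs — a sawhorse. The beam's underside is at z = 690 (matching the legs' vertical rise in atan2(368, 690)) and the beam is 52 mm tall, so its top is at 690 + 52 = 742 mm. The raked legs top out at the beam's underside, so that is the highest point.


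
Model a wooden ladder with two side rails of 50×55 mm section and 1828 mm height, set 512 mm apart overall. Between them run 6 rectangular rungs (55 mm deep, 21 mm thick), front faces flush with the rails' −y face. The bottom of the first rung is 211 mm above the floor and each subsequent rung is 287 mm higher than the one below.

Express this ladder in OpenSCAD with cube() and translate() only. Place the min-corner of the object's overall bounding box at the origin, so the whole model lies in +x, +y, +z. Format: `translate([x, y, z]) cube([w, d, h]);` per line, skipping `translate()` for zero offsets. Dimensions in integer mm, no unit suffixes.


// rung span = 512 - 2*50 = 412
// rung[k] z = 211 + k*287
cube([50, 55, 1828]);
translate([462, 0, 0]) cube([50, 55, 1828]);
translate([50, 0, 211]) cube([412, 55, 21]);
translate([50, 0, 498]) cube([412, 55, 21]);
translate([50, 0, 785]) cube([412, 55, 21]);
translate([50, 0, 1072]) cube([412, 55, 21]);
translate([50, 0, 1359]) cube([412, 55, 21]);
translate([50, 0, 1646]) cube([412, 55, 21]);


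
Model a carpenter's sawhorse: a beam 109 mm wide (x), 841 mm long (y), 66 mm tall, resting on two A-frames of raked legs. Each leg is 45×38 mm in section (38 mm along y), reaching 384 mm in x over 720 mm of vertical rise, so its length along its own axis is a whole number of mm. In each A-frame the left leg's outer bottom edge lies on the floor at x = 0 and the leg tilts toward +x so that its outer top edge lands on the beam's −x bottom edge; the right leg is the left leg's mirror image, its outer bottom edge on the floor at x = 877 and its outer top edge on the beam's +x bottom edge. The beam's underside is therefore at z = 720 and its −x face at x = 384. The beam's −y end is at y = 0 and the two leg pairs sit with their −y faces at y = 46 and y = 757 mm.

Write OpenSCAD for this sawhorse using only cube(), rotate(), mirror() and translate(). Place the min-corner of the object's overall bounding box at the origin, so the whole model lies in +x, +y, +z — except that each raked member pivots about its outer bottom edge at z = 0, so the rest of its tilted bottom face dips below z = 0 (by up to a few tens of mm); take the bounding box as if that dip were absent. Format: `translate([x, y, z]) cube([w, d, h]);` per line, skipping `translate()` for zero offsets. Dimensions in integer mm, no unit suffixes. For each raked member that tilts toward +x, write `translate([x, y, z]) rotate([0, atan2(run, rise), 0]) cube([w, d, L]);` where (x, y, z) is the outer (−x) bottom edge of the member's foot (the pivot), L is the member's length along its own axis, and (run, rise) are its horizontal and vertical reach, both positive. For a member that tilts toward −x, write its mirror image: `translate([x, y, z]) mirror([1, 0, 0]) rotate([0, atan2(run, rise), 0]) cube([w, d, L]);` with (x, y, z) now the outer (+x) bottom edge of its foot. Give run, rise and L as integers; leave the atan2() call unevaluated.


translate([384, 0, 720]) cube([109, 841, 66]);
translate([0, 46, 0]) rotate([0, atan2(384, 720), 0]) cube([45, 38, 816]);
translate([877, 46, 0]) mirror([1, 0, 0]) rotate([0, atan2(384, 720), 0]) cube([45, 38, 816]);
translate([0, 757, 0]) rotate([0, atan2(384, 720), 0]) cube([45, 38, 816]);
translate([877, 757, 0]) mirror([1, 0, 0]) rotate([0, atan2(384, 720), 0]) cube([45, 38, 816]);


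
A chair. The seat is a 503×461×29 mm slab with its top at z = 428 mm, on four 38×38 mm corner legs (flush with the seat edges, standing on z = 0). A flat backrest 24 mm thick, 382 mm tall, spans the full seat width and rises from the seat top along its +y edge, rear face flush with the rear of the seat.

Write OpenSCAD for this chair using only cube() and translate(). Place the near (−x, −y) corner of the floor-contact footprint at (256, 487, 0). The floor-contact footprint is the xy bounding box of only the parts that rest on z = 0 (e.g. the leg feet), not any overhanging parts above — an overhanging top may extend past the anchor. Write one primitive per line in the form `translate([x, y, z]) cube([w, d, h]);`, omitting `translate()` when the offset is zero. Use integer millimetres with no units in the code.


translate([256, 487, 399]) cube([503, 461, 29]);
translate([256, 487, 0]) cube([38, 38, 399]);
translate([721, 487, 0]) cube([38, 38, 399]);
translate([256, 910, 0]) cube([38, 38, 399]);
translate([721, 910, 0]) cube([38, 38, 399]);
translate([256, 924, 428]) cube([503, 24, 382]);


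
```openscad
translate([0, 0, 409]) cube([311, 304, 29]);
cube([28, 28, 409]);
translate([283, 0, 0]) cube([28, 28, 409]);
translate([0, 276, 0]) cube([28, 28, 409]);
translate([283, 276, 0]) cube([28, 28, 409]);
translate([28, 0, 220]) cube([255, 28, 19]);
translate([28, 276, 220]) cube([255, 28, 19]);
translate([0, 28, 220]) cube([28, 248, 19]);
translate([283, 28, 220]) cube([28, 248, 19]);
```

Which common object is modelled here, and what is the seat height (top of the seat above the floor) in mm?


A stool. The seat height is 438 mm.

A 311×304×29 slab at z = 409 on four corner posts — a stool. The seat top is 409 + 29 = 438 mm.


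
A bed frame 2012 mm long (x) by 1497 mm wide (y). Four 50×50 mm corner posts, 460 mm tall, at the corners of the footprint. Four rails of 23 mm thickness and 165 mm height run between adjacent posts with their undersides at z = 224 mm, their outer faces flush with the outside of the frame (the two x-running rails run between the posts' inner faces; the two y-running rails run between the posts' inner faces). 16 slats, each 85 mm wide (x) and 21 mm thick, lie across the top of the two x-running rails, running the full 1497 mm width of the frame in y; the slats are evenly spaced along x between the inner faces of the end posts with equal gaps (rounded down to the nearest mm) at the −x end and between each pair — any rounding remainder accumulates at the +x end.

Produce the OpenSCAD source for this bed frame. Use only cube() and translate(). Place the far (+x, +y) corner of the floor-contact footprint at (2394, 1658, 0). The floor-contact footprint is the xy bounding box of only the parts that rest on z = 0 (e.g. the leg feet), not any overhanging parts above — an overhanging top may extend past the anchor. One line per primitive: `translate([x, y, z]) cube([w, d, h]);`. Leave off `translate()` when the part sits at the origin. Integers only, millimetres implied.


// slat z = rail_z + rail_h = 224 + 165 = 389
// slat gap = ⌊(1912 − 16·85) / 17⌋ = 32
translate([382, 161, 0]) cube([50, 50, 460]);
translate([382, 1608, 0]) cube([50, 50, 460]);
translate([2344, 161, 0]) cube([50, 50, 460]);
translate([2344, 1608, 0]) cube([50, 50, 460]);
translate([432, 161, 224]) cube([1912, 23, 165]);
translate([432, 1635, 224]) cube([1912, 23, 165]);
translate([382, 211, 224]) cube([23, 1397, 165]);
translate([2371, 211, 224]) cube([23, 1397, 165]);
translate([464, 161, 389]) cube([85, 1497, 21]);
translate([581, 161, 389]) cube([85, 1497, 21]);
translate([698, 161, 389]) cube([85, 1497, 21]);
translate([815, 161, 389]) cube([85, 1497, 21]);
translate([932, 161, 389]) cube([85, 1497, 21]);
translate([1049, 161, 389]) cube([85, 1497, 21]);
translate([1166, 161, 389]) cube([85, 1497, 21]);
translate([1283, 161, 389]) cube([85, 1497, 21]);
translate([1400, 161, 389]) cube([85, 1497, 21]);
translate([1517, 161, 389]) cube([85, 1497, 21]);
translate([1634, 161, 389]) cube([85, 1497, 21]);
translate([1751, 161, 389]) cube([85, 1497, 21]);
translate([1868, 161, 389]) cube([85, 1497, 21]);
translate([1985, 161, 389]) cube([85, 1497, 21]);
translate([2102, 161, 389]) cube([85, 1497, 21]);
translate([2219, 161, 389]) cube([85, 1497, 21]);


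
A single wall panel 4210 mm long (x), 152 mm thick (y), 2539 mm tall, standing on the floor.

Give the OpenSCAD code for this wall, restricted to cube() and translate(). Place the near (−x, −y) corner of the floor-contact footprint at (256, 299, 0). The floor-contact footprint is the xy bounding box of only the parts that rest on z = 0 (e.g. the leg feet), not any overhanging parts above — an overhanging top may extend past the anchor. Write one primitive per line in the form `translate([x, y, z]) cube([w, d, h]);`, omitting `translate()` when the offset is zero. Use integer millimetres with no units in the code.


translate([256, 299, 0]) cube([4210, 152, 2539]);


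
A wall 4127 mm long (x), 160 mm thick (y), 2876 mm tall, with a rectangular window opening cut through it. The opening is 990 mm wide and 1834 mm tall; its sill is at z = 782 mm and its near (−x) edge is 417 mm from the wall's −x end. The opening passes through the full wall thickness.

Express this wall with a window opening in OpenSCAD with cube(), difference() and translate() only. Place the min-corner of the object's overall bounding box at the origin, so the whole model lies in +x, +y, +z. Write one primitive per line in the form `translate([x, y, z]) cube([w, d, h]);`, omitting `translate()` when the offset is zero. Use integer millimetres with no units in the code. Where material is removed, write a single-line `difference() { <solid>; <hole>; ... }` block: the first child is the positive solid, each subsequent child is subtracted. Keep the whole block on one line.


difference() { cube([4127, 160, 2876]); translate([417, 0, 782]) cube([990, 160, 1834]); }


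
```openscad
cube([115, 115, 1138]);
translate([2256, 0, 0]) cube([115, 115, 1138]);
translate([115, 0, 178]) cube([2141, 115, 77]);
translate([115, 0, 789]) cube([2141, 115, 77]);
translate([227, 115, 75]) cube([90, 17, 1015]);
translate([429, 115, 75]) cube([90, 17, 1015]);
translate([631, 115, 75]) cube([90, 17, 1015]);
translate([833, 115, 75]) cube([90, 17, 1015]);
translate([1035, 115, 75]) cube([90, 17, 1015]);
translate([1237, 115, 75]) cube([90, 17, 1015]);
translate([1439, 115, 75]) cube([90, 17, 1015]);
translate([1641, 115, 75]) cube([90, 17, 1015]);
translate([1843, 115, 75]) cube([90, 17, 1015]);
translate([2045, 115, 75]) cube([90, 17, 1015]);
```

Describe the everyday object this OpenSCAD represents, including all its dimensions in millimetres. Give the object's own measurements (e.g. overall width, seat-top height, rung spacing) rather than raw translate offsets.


A fence section. Two 115×115 mm posts, 1138 mm tall, stand on the floor with a clear span of 2141 mm between their inner faces. Two horizontal rails of 115×77 mm section span the gap between the posts with their undersides at z = 178 mm and z = 789 mm, flush with the posts' −y face. 10 pickets, each 90 mm wide, 17 mm thick and 1015 mm tall, are fixed to the +y face of the rails with their bottoms at z = 75 mm, spaced across the span with a 112 mm gap after the −x post and between neighbouring pickets, with 121 mm left before the +x post.


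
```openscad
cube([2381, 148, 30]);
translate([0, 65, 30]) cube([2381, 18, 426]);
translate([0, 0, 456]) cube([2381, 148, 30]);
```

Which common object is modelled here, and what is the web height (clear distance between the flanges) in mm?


An I-beam. The web height is 426 mm.

Two wide flanges with a thin centred web — an I-beam. Overall 486 mm minus two 30 mm flanges gives a web of 486 − 2·30 = 426 mm.


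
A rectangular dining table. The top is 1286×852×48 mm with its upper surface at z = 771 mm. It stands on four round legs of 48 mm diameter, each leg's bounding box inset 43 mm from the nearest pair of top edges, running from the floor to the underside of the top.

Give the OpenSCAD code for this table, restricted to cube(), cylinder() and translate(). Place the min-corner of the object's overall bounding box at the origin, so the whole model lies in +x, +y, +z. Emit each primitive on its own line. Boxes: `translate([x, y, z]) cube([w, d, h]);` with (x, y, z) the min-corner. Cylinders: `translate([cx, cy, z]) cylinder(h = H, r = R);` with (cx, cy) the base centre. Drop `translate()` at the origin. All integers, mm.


translate([0, 0, 723]) cube([1286, 852, 48]);
translate([67, 67, 0]) cylinder(h = 723, r = 24);
translate([1219, 67, 0]) cylinder(h = 723, r = 24);
translate([67, 785, 0]) cylinder(h = 723, r = 24);
translate([1219, 785, 0]) cylinder(h = 723, r = 24);


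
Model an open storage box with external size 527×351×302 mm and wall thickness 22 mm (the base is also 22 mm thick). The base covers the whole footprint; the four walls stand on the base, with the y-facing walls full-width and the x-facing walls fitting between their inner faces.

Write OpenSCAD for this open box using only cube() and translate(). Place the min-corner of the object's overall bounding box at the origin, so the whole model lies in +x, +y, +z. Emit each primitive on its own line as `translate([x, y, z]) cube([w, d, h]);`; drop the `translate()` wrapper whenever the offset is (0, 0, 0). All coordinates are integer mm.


cube([527, 351, 22]);
translate([0, 0, 22]) cube([527, 22, 280]);
translate([0, 329, 22]) cube([527, 22, 280]);
translate([0, 22, 22]) cube([22, 307, 280]);
translate([505, 22, 22]) cube([22, 307, 280]);


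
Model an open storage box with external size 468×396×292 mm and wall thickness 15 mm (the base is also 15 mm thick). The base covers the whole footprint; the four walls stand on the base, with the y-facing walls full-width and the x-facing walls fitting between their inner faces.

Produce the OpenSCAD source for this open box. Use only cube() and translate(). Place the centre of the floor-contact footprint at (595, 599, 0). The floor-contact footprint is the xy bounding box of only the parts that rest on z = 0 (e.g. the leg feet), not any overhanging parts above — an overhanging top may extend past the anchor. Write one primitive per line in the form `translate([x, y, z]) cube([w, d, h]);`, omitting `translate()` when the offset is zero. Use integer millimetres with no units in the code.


translate([361, 401, 0]) cube([468, 396, 15]);
translate([361, 401, 15]) cube([468, 15, 277]);
translate([361, 782, 15]) cube([468, 15, 277]);
translate([361, 416, 15]) cube([15, 366, 277]);
translate([814, 416, 15]) cube([15, 366, 277]);


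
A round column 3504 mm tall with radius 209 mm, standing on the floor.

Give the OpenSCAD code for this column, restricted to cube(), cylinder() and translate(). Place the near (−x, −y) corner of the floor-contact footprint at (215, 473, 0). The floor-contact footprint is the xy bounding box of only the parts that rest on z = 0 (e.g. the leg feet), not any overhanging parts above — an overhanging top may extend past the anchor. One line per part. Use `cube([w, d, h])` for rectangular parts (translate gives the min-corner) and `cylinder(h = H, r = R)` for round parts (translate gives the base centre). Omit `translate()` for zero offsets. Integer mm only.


translate([424, 682, 0]) cylinder(h = 3504, r = 209);


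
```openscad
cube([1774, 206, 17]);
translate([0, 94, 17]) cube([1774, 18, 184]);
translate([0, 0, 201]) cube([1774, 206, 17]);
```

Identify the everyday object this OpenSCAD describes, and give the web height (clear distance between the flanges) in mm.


An I-beam. The web height is 184 mm.

Two wide flanges with a thin centred web — an I-beam. Overall 218 mm minus two 17 mm flanges gives a web of 218 − 2·17 = 184 mm.


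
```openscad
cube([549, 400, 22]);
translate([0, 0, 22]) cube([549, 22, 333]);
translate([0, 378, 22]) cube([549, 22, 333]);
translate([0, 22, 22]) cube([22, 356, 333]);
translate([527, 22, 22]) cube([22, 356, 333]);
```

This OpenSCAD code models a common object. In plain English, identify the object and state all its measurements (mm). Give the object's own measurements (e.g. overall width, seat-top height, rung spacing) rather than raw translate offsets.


An open-topped rectangular box: outside dimensions 549×400×355 mm, with a uniform wall and base thickness of 22 mm. The base is a full 549×400 slab on the floor; four walls sit on top of the base. The front and back walls (the −y and +y sides) span the full width; the two side walls fit between them.


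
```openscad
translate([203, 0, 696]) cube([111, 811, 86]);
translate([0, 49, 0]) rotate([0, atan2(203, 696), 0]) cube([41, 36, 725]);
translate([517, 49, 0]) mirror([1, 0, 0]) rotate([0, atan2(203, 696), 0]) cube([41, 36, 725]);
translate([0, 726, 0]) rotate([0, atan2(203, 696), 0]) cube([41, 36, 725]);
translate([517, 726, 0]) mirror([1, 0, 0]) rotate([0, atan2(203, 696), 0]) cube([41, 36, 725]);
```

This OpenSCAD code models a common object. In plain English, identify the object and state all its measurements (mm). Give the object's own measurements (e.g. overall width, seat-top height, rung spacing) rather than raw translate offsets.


A sawhorse. A 111×811×86 mm beam (x, y, z) sits on two A-frame leg pairs. Each pair is two raked legs of 41×36 mm section (36 mm along y) splaying symmetrically in x. Each leg rises 696 mm vertically over 203 mm of horizontal reach and is 725 mm long along its own axis. Every leg's outer bottom edge rests on the floor and its outer top edge meets a bottom edge of the beam — the left legs (tilting toward +x) meet the beam's −x bottom edge, the right legs (their mirror images, tilting toward −x) meet its +x bottom edge — so the leg tops tuck under the beam, the beam's underside is 696 mm above the floor, and the feet are 517 mm apart outside-to-outside with the beam centred between them. The two leg pairs are set in 49 mm from either end of the beam.


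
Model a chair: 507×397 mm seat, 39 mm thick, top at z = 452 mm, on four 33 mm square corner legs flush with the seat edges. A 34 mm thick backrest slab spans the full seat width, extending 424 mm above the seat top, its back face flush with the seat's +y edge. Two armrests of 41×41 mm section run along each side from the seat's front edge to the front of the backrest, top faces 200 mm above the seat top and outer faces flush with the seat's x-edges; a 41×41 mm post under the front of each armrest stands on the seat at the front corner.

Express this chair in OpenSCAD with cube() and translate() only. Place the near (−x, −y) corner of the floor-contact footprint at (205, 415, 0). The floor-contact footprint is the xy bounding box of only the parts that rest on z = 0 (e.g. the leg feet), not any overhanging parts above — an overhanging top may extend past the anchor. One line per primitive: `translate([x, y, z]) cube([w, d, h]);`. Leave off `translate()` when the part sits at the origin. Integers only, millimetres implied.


translate([205, 415, 413]) cube([507, 397, 39]);
translate([205, 415, 0]) cube([33, 33, 413]);
translate([679, 415, 0]) cube([33, 33, 413]);
translate([205, 779, 0]) cube([33, 33, 413]);
translate([679, 779, 0]) cube([33, 33, 413]);
translate([205, 778, 452]) cube([507, 34, 424]);
translate([205, 415, 611]) cube([41, 363, 41]);
translate([671, 415, 611]) cube([41, 363, 41]);
translate([205, 415, 452]) cube([41, 41, 159]);
translate([671, 415, 452]) cube([41, 41, 159]);


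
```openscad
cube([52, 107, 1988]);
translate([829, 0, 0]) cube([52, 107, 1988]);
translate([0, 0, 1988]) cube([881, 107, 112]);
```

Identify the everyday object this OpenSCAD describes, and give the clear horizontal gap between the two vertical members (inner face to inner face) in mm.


A door frame. The clear opening width is 777 mm.

Two 1988 mm tall posts with a header on top — a door frame. The left jamb is 52 mm wide at x = 0; the right jamb starts at x = 829. The clear opening is 829 − 52 = 777 mm.
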